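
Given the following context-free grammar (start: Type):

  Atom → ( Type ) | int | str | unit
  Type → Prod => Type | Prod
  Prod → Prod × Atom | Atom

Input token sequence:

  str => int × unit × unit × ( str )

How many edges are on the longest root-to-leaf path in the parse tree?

[Type [Prod [Atom str]] => [Type [Prod [Prod [Prod [Prod [Atom int]] × [Atom unit]] × [Atom unit]] × [Atom ( [Type [Prod [Atom str]]] )]]]]

7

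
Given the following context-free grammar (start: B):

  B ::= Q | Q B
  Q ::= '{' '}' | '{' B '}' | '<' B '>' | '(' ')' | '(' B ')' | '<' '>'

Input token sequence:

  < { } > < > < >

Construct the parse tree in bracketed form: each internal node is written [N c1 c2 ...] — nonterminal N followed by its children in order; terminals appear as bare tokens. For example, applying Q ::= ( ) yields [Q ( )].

B
Q B
< B > B
< Q > B
< { } > B
< { } > Q B
< { } > < > B
< { } > < > Q
< { } > < > < >

[B [Q < [B [Q { }]] >] [B [Q < >] [B [Q < >]]]]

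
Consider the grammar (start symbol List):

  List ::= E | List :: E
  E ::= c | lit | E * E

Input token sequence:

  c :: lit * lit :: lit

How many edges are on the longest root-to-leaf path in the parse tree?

[List [List [List [E c]] :: [E [E lit] * [E lit]]] :: [E lit]]

4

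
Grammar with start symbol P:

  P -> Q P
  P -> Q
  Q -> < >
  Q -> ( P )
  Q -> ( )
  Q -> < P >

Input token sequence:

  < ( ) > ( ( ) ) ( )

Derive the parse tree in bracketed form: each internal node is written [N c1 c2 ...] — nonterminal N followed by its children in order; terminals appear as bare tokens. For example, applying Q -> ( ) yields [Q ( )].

[P [Q < [P [Q ( )]] >] [P [Q ( [P [Q ( )]] )] [P [Q ( )]]]]

P
Q P
< P > P
< Q > P
< ( ) > P
< ( ) > Q P
< ( ) > ( P ) P
< ( ) > ( Q ) P
< ( ) > ( ( ) ) P
< ( ) > ( ( ) ) Q
< ( ) > ( ( ) ) ( )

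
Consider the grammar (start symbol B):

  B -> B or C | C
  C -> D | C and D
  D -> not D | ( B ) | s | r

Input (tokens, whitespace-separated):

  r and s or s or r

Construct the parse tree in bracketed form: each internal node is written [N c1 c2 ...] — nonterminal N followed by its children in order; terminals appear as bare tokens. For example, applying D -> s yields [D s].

B
B or C
B or C or C
C or C or C
C and D or C or C
D and D or C or C
r and D or C or C
r and s or C or C
r and s or D or C
r and s or s or C
r and s or s or D
r and s or s or r

[B [B [B [C [C [D r]] and [D s]]] or [C [D s]]] or [C [D r]]]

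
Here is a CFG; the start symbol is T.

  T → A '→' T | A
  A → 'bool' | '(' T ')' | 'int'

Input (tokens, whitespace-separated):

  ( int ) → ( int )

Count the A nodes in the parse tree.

4

[T [A ( [T [A int]] )] → [T [A ( [T [A int]] )]]]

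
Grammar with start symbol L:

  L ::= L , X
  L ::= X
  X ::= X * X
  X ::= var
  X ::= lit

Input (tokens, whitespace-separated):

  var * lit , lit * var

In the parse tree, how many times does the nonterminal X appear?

[L [L [X [X var] * [X lit]]] , [X [X lit] * [X var]]]

6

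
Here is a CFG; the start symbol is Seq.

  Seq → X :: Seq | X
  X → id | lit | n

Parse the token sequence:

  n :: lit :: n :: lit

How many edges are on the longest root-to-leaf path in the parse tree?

5

[Seq [X n] :: [Seq [X lit] :: [Seq [X n] :: [Seq [X lit]]]]]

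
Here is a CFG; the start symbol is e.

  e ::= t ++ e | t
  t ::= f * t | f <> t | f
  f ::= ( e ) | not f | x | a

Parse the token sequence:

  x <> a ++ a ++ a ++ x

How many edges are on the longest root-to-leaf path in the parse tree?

6

[e [t [f x] <> [t [f a]]] ++ [e [t [f a]] ++ [e [t [f a]] ++ [e [t [f x]]]]]]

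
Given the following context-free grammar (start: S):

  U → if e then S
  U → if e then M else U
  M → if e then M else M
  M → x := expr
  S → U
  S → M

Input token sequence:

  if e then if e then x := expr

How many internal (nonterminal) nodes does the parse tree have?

[S [U if e then [S [U if e then [S [M x := expr]]]]]]

6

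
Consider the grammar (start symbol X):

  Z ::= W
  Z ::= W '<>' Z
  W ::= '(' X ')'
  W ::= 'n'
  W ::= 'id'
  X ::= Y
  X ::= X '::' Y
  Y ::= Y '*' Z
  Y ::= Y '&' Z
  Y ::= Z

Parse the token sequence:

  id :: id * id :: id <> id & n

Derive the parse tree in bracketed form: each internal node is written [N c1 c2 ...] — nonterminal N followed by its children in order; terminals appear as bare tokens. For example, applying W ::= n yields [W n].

X
X :: Y
X :: Y :: Y
Y :: Y :: Y
Z :: Y :: Y
W :: Y :: Y
id :: Y :: Y
id :: Y * Z :: Y
id :: Z * Z :: Y
id :: W * Z :: Y
id :: id * Z :: Y
id :: id * W :: Y
id :: id * id :: Y
id :: id * id :: Y & Z
id :: id * id :: Z & Z
id :: id * id :: W <> Z & Z
id :: id * id :: id <> Z & Z
id :: id * id :: id <> W & Z
id :: id * id :: id <> id & Z
id :: id * id :: id <> id & W
id :: id * id :: id <> id & n

[X [X [X [Y [Z [W id]]]] :: [Y [Y [Z [W id]]] * [Z [W id]]]] :: [Y [Y [Z [W id] <> [Z [W id]]]] & [Z [W n]]]]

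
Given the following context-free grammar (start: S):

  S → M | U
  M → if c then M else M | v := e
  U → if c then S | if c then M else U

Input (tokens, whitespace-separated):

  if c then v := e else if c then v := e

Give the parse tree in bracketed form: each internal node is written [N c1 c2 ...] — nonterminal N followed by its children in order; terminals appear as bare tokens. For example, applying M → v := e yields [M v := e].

[S [U if c then [M v := e] else [U if c then [S [M v := e]]]]]

S
U
if c then M else U
if c then v := e else U
if c then v := e else if c then S
if c then v := e else if c then M
if c then v := e else if c then v := e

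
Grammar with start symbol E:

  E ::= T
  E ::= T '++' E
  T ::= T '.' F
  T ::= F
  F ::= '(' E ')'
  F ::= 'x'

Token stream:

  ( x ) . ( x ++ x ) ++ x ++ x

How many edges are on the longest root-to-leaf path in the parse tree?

7

[E [T [T [F ( [E [T [F x]]] )]] . [F ( [E [T [F x]] ++ [E [T [F x]]]] )]] ++ [E [T [F x]] ++ [E [T [F x]]]]]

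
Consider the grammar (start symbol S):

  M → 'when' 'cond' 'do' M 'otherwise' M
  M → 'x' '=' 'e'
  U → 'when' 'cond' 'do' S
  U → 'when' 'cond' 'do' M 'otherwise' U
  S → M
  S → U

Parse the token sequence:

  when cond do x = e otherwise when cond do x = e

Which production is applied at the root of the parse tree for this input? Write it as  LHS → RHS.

[S [U when cond do [M x = e] otherwise [U when cond do [S [M x = e]]]]]

S → U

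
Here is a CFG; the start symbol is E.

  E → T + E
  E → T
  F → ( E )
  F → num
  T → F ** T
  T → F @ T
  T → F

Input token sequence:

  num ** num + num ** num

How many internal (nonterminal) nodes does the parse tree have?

[E [T [F num] ** [T [F num]]] + [E [T [F num] ** [T [F num]]]]]

10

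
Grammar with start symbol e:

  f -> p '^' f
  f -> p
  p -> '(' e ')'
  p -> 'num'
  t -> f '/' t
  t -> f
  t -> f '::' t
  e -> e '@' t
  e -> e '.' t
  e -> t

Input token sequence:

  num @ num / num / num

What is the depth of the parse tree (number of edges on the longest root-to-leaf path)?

[e [e [t [f [p num]]]] @ [t [f [p num]] / [t [f [p num]] / [t [f [p num]]]]]]

6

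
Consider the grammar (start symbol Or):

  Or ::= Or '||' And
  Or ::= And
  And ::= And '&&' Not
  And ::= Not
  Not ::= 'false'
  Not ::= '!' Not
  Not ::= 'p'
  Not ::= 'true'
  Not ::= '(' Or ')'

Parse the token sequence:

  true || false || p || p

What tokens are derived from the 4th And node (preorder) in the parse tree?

p

[Or [Or [Or [Or [And [Not true]]] || [And [Not false]]] || [And [Not p]]] || [And [Not p]]]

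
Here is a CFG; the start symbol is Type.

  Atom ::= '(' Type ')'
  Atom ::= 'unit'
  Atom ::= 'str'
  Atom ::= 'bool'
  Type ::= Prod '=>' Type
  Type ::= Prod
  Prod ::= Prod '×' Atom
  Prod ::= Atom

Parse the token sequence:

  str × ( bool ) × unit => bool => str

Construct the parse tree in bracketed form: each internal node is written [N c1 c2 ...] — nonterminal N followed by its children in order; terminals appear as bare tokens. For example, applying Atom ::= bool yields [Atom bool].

[Type [Prod [Prod [Prod [Atom str]] × [Atom ( [Type [Prod [Atom bool]]] )]] × [Atom unit]] => [Type [Prod [Atom bool]] => [Type [Prod [Atom str]]]]]

Type
Prod => Type
Prod × Atom => Type
Prod × Atom × Atom => Type
Atom × Atom × Atom => Type
str × Atom × Atom => Type
str × ( Type ) × Atom => Type
str × ( Prod ) × Atom => Type
str × ( Atom ) × Atom => Type
str × ( bool ) × Atom => Type
str × ( bool ) × unit => Type
str × ( bool ) × unit => Prod => Type
str × ( bool ) × unit => Atom => Type
str × ( bool ) × unit => bool => Type
str × ( bool ) × unit => bool => Prod
str × ( bool ) × unit => bool => Atom
str × ( bool ) × unit => bool => str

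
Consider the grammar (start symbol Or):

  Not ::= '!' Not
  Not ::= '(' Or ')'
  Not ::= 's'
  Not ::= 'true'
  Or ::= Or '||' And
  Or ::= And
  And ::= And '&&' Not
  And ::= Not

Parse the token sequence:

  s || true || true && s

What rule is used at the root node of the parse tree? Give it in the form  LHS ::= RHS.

Or ::= Or '||' And

[Or [Or [Or [And [Not s]]] || [And [Not true]]] || [And [And [Not true]] && [Not s]]]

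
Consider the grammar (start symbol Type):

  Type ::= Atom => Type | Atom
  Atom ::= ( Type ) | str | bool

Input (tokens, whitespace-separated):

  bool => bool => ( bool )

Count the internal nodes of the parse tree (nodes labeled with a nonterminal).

8

[Type [Atom bool] => [Type [Atom bool] => [Type [Atom ( [Type [Atom bool]] )]]]]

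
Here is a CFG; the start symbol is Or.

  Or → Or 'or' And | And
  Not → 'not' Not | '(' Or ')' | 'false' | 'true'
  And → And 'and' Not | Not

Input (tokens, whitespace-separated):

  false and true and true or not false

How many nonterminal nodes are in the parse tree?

11

[Or [Or [And [And [And [Not false]] and [Not true]] and [Not true]]] or [And [Not not [Not false]]]]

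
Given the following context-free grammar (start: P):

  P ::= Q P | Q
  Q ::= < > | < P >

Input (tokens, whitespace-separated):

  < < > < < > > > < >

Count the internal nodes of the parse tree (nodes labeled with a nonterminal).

[P [Q < [P [Q < >] [P [Q < [P [Q < >]] >]]] >] [P [Q < >]]]

10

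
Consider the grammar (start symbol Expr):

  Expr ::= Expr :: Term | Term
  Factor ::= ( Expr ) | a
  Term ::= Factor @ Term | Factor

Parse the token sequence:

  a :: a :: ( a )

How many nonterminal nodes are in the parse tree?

[Expr [Expr [Expr [Term [Factor a]]] :: [Term [Factor a]]] :: [Term [Factor ( [Expr [Term [Factor a]]] )]]]

12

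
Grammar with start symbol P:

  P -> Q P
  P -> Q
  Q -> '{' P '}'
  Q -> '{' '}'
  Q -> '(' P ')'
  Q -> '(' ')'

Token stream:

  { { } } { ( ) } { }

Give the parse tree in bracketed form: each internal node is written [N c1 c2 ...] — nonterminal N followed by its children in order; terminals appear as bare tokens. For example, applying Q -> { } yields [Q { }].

[P [Q { [P [Q { }]] }] [P [Q { [P [Q ( )]] }] [P [Q { }]]]]

P
Q P
{ P } P
{ Q } P
{ { } } P
{ { } } Q P
{ { } } { P } P
{ { } } { Q } P
{ { } } { ( ) } P
{ { } } { ( ) } Q
{ { } } { ( ) } { }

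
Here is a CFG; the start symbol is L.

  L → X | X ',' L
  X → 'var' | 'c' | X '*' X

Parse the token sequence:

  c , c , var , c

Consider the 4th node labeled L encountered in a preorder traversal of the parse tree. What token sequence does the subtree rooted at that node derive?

c

[L [X c] , [L [X c] , [L [X var] , [L [X c]]]]]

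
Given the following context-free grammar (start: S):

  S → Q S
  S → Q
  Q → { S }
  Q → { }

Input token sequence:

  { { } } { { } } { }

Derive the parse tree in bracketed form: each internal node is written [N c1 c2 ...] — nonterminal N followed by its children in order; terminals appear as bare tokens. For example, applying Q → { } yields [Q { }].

S
Q S
{ S } S
{ Q } S
{ { } } S
{ { } } Q S
{ { } } { S } S
{ { } } { Q } S
{ { } } { { } } S
{ { } } { { } } Q
{ { } } { { } } { }

[S [Q { [S [Q { }]] }] [S [Q { [S [Q { }]] }] [S [Q { }]]]]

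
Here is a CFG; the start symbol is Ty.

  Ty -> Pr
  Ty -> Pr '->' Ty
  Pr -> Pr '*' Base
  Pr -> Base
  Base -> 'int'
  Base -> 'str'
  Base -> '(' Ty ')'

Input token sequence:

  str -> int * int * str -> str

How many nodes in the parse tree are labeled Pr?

5

[Ty [Pr [Base str]] -> [Ty [Pr [Pr [Pr [Base int]] * [Base int]] * [Base str]] -> [Ty [Pr [Base str]]]]]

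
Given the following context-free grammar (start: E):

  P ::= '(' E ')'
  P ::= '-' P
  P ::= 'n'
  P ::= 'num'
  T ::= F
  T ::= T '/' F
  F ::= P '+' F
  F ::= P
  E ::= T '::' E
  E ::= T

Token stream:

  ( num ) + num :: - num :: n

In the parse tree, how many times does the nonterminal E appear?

[E [T [F [P ( [E [T [F [P num]]]] )] + [F [P num]]]] :: [E [T [F [P - [P num]]]] :: [E [T [F [P n]]]]]]

4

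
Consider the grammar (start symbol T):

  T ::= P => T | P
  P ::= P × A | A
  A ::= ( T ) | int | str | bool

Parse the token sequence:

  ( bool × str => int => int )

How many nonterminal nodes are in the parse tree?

14

[T [P [A ( [T [P [P [A bool]] × [A str]] => [T [P [A int]] => [T [P [A int]]]]] )]]]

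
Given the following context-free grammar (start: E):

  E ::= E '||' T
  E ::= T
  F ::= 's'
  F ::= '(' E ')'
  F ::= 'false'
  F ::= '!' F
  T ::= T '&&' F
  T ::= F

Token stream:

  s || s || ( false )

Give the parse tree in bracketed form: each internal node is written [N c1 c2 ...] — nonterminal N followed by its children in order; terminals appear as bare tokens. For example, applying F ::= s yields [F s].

E
E || T
E || T || T
T || T || T
F || T || T
s || T || T
s || F || T
s || s || T
s || s || F
s || s || ( E )
s || s || ( T )
s || s || ( F )
s || s || ( false )

[E [E [E [T [F s]]] || [T [F s]]] || [T [F ( [E [T [F false]]] )]]]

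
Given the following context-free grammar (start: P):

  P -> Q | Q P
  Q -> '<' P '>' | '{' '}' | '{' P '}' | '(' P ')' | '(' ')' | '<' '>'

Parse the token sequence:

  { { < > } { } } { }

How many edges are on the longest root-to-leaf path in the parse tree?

6

[P [Q { [P [Q { [P [Q < >]] }] [P [Q { }]]] }] [P [Q { }]]]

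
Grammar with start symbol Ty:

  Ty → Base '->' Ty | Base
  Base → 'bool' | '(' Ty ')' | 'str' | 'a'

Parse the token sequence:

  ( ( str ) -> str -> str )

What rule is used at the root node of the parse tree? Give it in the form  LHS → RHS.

Ty → Base

[Ty [Base ( [Ty [Base ( [Ty [Base str]] )] -> [Ty [Base str] -> [Ty [Base str]]]] )]]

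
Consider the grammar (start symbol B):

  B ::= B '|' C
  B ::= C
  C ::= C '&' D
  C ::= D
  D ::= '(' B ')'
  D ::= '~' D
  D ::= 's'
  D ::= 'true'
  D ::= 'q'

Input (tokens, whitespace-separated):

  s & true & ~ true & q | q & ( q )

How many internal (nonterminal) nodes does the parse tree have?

[B [B [C [C [C [C [D s]] & [D true]] & [D ~ [D true]]] & [D q]]] | [C [C [D q]] & [D ( [B [C [D q]]] )]]]

18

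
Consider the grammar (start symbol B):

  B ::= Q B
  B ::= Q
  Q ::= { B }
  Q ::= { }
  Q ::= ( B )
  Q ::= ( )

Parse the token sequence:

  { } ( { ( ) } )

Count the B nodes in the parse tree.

[B [Q { }] [B [Q ( [B [Q { [B [Q ( )]] }]] )]]]

4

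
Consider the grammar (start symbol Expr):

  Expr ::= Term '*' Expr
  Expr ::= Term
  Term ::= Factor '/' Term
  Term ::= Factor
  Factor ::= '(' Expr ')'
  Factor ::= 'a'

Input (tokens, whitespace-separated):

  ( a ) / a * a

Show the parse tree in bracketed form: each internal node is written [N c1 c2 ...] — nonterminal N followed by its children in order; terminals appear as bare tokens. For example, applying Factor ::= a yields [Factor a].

[Expr [Term [Factor ( [Expr [Term [Factor a]]] )] / [Term [Factor a]]] * [Expr [Term [Factor a]]]]

Expr
Term * Expr
Factor / Term * Expr
( Expr ) / Term * Expr
( Term ) / Term * Expr
( Factor ) / Term * Expr
( a ) / Term * Expr
( a ) / Factor * Expr
( a ) / a * Expr
( a ) / a * Term
( a ) / a * Factor
( a ) / a * a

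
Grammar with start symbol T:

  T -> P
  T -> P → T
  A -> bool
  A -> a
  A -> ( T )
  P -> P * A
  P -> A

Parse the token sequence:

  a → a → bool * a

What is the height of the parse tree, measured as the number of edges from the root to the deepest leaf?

6

[T [P [A a]] → [T [P [A a]] → [T [P [P [A bool]] * [A a]]]]]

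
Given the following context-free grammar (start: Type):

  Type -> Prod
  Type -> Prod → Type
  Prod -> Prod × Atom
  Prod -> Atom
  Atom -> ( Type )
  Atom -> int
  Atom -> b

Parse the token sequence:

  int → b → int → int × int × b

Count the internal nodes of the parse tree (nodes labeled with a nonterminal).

[Type [Prod [Atom int]] → [Type [Prod [Atom b]] → [Type [Prod [Atom int]] → [Type [Prod [Prod [Prod [Atom int]] × [Atom int]] × [Atom b]]]]]]

16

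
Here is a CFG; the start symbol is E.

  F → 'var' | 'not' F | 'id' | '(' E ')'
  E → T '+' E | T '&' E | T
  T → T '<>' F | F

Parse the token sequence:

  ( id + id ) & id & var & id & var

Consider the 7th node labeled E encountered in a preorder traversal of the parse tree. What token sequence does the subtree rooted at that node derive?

[E [T [F ( [E [T [F id]] + [E [T [F id]]]] )]] & [E [T [F id]] & [E [T [F var]] & [E [T [F id]] & [E [T [F var]]]]]]]

var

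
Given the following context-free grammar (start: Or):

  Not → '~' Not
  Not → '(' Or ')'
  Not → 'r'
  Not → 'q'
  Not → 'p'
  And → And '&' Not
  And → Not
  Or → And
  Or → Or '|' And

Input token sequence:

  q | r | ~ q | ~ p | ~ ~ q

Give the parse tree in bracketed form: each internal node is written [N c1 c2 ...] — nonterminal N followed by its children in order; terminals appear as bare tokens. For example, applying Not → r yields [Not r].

Or
Or | And
Or | And | And
Or | And | And | And
Or | And | And | And | And
And | And | And | And | And
Not | And | And | And | And
q | And | And | And | And
q | Not | And | And | And
q | r | And | And | And
q | r | Not | And | And
q | r | ~ Not | And | And
q | r | ~ q | And | And
q | r | ~ q | Not | And
q | r | ~ q | ~ Not | And
q | r | ~ q | ~ p | And
q | r | ~ q | ~ p | Not
q | r | ~ q | ~ p | ~ Not
q | r | ~ q | ~ p | ~ ~ Not
q | r | ~ q | ~ p | ~ ~ q

[Or [Or [Or [Or [Or [And [Not q]]] | [And [Not r]]] | [And [Not ~ [Not q]]]] | [And [Not ~ [Not p]]]] | [And [Not ~ [Not ~ [Not q]]]]]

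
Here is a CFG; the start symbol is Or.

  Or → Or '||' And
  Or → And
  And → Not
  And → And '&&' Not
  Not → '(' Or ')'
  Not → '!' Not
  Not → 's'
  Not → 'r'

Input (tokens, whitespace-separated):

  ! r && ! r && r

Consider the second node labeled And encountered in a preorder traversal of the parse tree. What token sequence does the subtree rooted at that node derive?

! r && ! r

[Or [And [And [And [Not ! [Not r]]] && [Not ! [Not r]]] && [Not r]]]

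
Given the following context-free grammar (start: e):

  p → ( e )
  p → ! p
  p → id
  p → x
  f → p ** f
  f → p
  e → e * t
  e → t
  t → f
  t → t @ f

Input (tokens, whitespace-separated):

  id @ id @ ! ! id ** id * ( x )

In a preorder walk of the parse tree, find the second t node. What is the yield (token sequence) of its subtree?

id @ id

[e [e [t [t [t [f [p id]]] @ [f [p id]]] @ [f [p ! [p ! [p id]]] ** [f [p id]]]]] * [t [f [p ( [e [t [f [p x]]]] )]]]]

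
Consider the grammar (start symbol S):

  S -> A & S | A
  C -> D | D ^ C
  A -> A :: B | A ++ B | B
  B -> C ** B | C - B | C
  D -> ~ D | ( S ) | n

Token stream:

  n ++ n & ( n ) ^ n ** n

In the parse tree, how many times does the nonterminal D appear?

6

[S [A [A [B [C [D n]]]] ++ [B [C [D n]]]] & [S [A [B [C [D ( [S [A [B [C [D n]]]]] )] ^ [C [D n]]] ** [B [C [D n]]]]]]]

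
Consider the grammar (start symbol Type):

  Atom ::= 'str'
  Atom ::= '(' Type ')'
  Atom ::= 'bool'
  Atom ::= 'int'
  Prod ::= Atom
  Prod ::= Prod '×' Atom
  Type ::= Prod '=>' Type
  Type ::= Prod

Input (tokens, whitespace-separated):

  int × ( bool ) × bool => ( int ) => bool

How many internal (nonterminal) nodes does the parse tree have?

[Type [Prod [Prod [Prod [Atom int]] × [Atom ( [Type [Prod [Atom bool]]] )]] × [Atom bool]] => [Type [Prod [Atom ( [Type [Prod [Atom int]]] )]] => [Type [Prod [Atom bool]]]]]

19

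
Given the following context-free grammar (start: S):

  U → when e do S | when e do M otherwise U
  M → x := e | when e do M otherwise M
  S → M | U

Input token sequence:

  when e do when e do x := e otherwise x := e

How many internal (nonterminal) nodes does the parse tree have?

[S [U when e do [S [M when e do [M x := e] otherwise [M x := e]]]]]

6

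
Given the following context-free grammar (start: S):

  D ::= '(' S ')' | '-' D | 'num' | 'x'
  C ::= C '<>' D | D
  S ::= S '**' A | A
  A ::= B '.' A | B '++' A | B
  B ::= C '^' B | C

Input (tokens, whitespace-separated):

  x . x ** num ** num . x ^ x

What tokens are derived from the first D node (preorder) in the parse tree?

x

[S [S [S [A [B [C [D x]]] . [A [B [C [D x]]]]]] ** [A [B [C [D num]]]]] ** [A [B [C [D num]]] . [A [B [C [D x]] ^ [B [C [D x]]]]]]]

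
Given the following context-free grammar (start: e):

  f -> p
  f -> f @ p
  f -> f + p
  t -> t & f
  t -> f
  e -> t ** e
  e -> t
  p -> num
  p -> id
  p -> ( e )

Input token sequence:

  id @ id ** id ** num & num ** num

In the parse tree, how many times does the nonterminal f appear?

[e [t [f [f [p id]] @ [p id]]] ** [e [t [f [p id]]] ** [e [t [t [f [p num]]] & [f [p num]]] ** [e [t [f [p num]]]]]]]

6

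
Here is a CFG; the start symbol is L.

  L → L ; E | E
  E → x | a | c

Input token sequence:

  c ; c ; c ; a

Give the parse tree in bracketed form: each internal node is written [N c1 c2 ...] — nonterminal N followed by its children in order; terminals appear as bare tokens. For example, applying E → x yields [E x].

[L [L [L [L [E c]] ; [E c]] ; [E c]] ; [E a]]

L
L ; E
L ; E ; E
L ; E ; E ; E
E ; E ; E ; E
c ; E ; E ; E
c ; c ; E ; E
c ; c ; c ; E
c ; c ; c ; a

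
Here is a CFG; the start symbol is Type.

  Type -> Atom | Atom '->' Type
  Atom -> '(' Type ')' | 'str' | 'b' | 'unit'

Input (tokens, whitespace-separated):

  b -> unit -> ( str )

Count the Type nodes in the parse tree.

4

[Type [Atom b] -> [Type [Atom unit] -> [Type [Atom ( [Type [Atom str]] )]]]]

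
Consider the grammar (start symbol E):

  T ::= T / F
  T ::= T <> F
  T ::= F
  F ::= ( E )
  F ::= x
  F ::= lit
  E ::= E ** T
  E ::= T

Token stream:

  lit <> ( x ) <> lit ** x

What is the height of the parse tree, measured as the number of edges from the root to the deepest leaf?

[E [E [T [T [T [F lit]] <> [F ( [E [T [F x]]] )]] <> [F lit]]] ** [T [F x]]]

8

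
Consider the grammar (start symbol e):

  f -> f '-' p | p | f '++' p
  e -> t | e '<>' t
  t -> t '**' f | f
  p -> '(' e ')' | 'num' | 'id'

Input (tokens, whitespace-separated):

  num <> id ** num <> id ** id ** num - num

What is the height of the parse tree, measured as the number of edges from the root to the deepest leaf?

[e [e [e [t [f [p num]]]] <> [t [t [f [p id]]] ** [f [p num]]]] <> [t [t [t [f [p id]]] ** [f [p id]]] ** [f [f [p num]] - [p num]]]]

6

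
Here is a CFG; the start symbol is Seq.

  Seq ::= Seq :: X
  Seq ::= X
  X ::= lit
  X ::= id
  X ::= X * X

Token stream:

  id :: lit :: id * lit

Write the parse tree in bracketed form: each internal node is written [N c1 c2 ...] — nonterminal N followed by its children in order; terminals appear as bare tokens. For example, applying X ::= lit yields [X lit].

[Seq [Seq [Seq [X id]] :: [X lit]] :: [X [X id] * [X lit]]]

Seq
Seq :: X
Seq :: X :: X
X :: X :: X
id :: X :: X
id :: lit :: X
id :: lit :: X * X
id :: lit :: id * X
id :: lit :: id * lit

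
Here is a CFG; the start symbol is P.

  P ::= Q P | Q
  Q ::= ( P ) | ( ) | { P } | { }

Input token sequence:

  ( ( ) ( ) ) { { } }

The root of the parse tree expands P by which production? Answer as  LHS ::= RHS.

P ::= Q P

[P [Q ( [P [Q ( )] [P [Q ( )]]] )] [P [Q { [P [Q { }]] }]]]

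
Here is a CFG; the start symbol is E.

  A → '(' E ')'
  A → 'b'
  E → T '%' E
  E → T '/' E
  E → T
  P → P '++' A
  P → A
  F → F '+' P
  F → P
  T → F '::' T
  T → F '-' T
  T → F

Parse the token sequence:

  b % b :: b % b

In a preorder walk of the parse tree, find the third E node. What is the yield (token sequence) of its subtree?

b

[E [T [F [P [A b]]]] % [E [T [F [P [A b]]] :: [T [F [P [A b]]]]] % [E [T [F [P [A b]]]]]]]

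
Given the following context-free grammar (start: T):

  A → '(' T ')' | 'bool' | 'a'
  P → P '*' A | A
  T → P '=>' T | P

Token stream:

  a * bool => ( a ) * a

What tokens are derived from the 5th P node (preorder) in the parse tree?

[T [P [P [A a]] * [A bool]] => [T [P [P [A ( [T [P [A a]]] )]] * [A a]]]]

a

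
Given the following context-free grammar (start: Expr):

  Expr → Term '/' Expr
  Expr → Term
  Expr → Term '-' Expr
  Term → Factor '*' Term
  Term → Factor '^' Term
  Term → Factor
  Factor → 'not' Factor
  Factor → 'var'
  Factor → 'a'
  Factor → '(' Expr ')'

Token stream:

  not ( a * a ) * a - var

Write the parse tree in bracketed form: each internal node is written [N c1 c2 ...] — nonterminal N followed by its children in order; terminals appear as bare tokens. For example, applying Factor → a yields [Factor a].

[Expr [Term [Factor not [Factor ( [Expr [Term [Factor a] * [Term [Factor a]]]] )]] * [Term [Factor a]]] - [Expr [Term [Factor var]]]]

Expr
Term - Expr
Factor * Term - Expr
not Factor * Term - Expr
not ( Expr ) * Term - Expr
not ( Term ) * Term - Expr
not ( Factor * Term ) * Term - Expr
not ( a * Term ) * Term - Expr
not ( a * Factor ) * Term - Expr
not ( a * a ) * Term - Expr
not ( a * a ) * Factor - Expr
not ( a * a ) * a - Expr
not ( a * a ) * a - Term
not ( a * a ) * a - Factor
not ( a * a ) * a - var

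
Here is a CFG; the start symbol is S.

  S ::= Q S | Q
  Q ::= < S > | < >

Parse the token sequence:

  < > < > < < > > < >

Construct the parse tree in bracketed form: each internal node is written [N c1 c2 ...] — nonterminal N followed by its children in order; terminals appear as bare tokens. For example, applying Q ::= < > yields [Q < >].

[S [Q < >] [S [Q < >] [S [Q < [S [Q < >]] >] [S [Q < >]]]]]

S
Q S
< > S
< > Q S
< > < > S
< > < > Q S
< > < > < S > S
< > < > < Q > S
< > < > < < > > S
< > < > < < > > Q
< > < > < < > > < >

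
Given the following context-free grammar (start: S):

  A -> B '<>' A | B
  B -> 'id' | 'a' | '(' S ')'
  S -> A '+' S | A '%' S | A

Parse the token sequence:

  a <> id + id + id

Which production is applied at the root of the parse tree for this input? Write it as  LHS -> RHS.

[S [A [B a] <> [A [B id]]] + [S [A [B id]] + [S [A [B id]]]]]

S -> A '+' S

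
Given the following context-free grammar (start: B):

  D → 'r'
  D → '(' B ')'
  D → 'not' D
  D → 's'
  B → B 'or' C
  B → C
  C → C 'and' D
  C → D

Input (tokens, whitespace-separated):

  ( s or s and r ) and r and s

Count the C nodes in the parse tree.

[B [C [C [C [D ( [B [B [C [D s]]] or [C [C [D s]] and [D r]]] )]] and [D r]] and [D s]]]

6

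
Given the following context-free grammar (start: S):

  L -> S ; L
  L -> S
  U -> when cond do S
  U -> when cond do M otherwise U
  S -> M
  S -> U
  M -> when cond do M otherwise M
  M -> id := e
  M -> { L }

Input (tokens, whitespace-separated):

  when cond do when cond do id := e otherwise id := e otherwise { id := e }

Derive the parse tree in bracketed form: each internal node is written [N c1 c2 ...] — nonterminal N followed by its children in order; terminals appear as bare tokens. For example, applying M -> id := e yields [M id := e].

S
M
when cond do M otherwise M
when cond do when cond do M otherwise M otherwise M
when cond do when cond do id := e otherwise M otherwise M
when cond do when cond do id := e otherwise id := e otherwise M
when cond do when cond do id := e otherwise id := e otherwise { L }
when cond do when cond do id := e otherwise id := e otherwise { S }
when cond do when cond do id := e otherwise id := e otherwise { M }
when cond do when cond do id := e otherwise id := e otherwise { id := e }

[S [M when cond do [M when cond do [M id := e] otherwise [M id := e]] otherwise [M { [L [S [M id := e]]] }]]]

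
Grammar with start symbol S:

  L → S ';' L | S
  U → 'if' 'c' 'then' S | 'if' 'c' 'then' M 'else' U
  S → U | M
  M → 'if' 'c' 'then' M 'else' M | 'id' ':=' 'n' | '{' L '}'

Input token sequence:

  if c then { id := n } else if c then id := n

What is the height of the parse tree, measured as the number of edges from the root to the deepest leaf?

[S [U if c then [M { [L [S [M id := n]]] }] else [U if c then [S [M id := n]]]]]

6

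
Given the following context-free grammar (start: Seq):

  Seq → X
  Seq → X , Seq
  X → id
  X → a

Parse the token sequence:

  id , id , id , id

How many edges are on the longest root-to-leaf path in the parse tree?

5

[Seq [X id] , [Seq [X id] , [Seq [X id] , [Seq [X id]]]]]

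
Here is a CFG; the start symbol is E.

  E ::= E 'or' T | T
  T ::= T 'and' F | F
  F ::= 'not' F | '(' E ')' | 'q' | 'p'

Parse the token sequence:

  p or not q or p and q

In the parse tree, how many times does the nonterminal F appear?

[E [E [E [T [F p]]] or [T [F not [F q]]]] or [T [T [F p]] and [F q]]]

5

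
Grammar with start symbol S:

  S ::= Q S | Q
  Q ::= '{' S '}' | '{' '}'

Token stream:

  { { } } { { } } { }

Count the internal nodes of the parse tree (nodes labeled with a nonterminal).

[S [Q { [S [Q { }]] }] [S [Q { [S [Q { }]] }] [S [Q { }]]]]

10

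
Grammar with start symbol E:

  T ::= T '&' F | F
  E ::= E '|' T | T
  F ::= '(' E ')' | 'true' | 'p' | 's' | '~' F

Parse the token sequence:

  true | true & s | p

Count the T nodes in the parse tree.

[E [E [E [T [F true]]] | [T [T [F true]] & [F s]]] | [T [F p]]]

4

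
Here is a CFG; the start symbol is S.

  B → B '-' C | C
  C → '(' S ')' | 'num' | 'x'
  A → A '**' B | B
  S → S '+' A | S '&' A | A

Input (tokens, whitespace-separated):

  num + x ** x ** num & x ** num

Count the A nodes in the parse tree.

[S [S [S [A [B [C num]]]] + [A [A [A [B [C x]]] ** [B [C x]]] ** [B [C num]]]] & [A [A [B [C x]]] ** [B [C num]]]]

6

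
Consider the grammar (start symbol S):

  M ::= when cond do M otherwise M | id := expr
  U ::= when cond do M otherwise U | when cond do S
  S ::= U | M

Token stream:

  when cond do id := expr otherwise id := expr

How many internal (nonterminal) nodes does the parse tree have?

[S [M when cond do [M id := expr] otherwise [M id := expr]]]

4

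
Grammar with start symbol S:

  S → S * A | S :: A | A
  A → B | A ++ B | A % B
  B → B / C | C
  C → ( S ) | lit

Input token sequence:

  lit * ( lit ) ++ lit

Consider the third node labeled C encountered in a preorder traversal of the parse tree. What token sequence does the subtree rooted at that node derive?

[S [S [A [B [C lit]]]] * [A [A [B [C ( [S [A [B [C lit]]]] )]]] ++ [B [C lit]]]]

lit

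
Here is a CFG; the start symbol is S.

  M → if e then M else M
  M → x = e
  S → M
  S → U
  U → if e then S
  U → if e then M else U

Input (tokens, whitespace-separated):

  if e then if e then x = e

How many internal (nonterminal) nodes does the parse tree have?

[S [U if e then [S [U if e then [S [M x = e]]]]]]

6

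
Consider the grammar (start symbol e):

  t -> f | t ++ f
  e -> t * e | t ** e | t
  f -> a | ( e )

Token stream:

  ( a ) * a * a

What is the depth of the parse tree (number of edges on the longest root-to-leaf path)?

[e [t [f ( [e [t [f a]]] )]] * [e [t [f a]] * [e [t [f a]]]]]

6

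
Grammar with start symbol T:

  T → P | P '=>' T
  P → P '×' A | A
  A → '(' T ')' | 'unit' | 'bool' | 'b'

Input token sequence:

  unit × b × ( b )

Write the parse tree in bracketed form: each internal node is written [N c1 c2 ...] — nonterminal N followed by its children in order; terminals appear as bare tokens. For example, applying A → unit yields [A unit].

[T [P [P [P [A unit]] × [A b]] × [A ( [T [P [A b]]] )]]]

T
P
P × A
P × A × A
A × A × A
unit × A × A
unit × b × A
unit × b × ( T )
unit × b × ( P )
unit × b × ( A )
unit × b × ( b )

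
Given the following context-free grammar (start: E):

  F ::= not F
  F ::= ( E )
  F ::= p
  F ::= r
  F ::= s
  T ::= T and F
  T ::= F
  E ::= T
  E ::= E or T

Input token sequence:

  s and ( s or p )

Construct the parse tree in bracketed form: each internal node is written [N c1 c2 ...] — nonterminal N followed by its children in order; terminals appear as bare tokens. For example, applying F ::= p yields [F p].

E
T
T and F
F and F
s and F
s and ( E )
s and ( E or T )
s and ( T or T )
s and ( F or T )
s and ( s or T )
s and ( s or F )
s and ( s or p )

[E [T [T [F s]] and [F ( [E [E [T [F s]]] or [T [F p]]] )]]]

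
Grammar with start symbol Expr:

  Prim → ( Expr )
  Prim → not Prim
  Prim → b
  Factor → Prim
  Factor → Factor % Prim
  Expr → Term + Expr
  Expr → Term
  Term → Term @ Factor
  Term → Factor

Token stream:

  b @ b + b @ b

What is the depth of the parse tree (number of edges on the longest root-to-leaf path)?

6

[Expr [Term [Term [Factor [Prim b]]] @ [Factor [Prim b]]] + [Expr [Term [Term [Factor [Prim b]]] @ [Factor [Prim b]]]]]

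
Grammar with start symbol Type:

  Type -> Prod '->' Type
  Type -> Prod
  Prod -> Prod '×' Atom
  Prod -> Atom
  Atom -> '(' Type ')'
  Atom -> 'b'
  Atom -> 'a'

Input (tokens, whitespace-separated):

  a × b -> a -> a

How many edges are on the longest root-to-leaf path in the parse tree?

[Type [Prod [Prod [Atom a]] × [Atom b]] -> [Type [Prod [Atom a]] -> [Type [Prod [Atom a]]]]]

5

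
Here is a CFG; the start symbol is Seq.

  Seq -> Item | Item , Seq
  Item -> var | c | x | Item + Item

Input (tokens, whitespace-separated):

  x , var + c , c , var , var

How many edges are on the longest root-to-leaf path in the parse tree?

6

[Seq [Item x] , [Seq [Item [Item var] + [Item c]] , [Seq [Item c] , [Seq [Item var] , [Seq [Item var]]]]]]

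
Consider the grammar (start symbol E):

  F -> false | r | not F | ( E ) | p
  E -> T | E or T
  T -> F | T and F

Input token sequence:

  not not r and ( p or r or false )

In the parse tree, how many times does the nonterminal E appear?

[E [T [T [F not [F not [F r]]]] and [F ( [E [E [E [T [F p]]] or [T [F r]]] or [T [F false]]] )]]]

4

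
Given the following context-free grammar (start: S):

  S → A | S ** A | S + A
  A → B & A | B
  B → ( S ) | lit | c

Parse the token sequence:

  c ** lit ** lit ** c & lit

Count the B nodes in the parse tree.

[S [S [S [S [A [B c]]] ** [A [B lit]]] ** [A [B lit]]] ** [A [B c] & [A [B lit]]]]

5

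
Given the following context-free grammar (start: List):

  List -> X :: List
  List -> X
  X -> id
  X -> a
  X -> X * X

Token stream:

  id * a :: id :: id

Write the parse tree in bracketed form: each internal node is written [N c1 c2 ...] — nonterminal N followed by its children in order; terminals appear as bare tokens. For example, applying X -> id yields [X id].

List
X :: List
X * X :: List
id * X :: List
id * a :: List
id * a :: X :: List
id * a :: id :: List
id * a :: id :: X
id * a :: id :: id

[List [X [X id] * [X a]] :: [List [X id] :: [List [X id]]]]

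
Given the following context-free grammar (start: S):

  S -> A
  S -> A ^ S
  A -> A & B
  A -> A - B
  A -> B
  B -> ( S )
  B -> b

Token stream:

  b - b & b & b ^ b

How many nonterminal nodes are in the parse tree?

[S [A [A [A [A [B b]] - [B b]] & [B b]] & [B b]] ^ [S [A [B b]]]]

12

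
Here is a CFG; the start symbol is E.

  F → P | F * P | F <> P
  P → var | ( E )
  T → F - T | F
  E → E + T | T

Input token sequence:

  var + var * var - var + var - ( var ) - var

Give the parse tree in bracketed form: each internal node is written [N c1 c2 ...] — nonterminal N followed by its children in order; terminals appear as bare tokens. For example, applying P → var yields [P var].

[E [E [E [T [F [P var]]]] + [T [F [F [P var]] * [P var]] - [T [F [P var]]]]] + [T [F [P var]] - [T [F [P ( [E [T [F [P var]]]] )]] - [T [F [P var]]]]]]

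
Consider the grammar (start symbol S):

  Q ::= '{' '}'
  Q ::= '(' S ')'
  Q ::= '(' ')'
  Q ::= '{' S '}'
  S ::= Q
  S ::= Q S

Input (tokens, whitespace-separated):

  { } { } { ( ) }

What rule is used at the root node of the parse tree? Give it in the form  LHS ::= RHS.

[S [Q { }] [S [Q { }] [S [Q { [S [Q ( )]] }]]]]

S ::= Q S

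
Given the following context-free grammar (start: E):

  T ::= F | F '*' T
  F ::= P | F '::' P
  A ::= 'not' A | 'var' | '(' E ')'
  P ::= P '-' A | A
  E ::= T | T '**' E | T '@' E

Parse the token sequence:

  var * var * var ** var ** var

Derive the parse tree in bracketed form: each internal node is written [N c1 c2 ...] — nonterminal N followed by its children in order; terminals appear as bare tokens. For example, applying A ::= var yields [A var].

[E [T [F [P [A var]]] * [T [F [P [A var]]] * [T [F [P [A var]]]]]] ** [E [T [F [P [A var]]]] ** [E [T [F [P [A var]]]]]]]

E
T ** E
F * T ** E
P * T ** E
A * T ** E
var * T ** E
var * F * T ** E
var * P * T ** E
var * A * T ** E
var * var * T ** E
var * var * F ** E
var * var * P ** E
var * var * A ** E
var * var * var ** E
var * var * var ** T ** E
var * var * var ** F ** E
var * var * var ** P ** E
var * var * var ** A ** E
var * var * var ** var ** E
var * var * var ** var ** T
var * var * var ** var ** F
var * var * var ** var ** P
var * var * var ** var ** A
var * var * var ** var ** var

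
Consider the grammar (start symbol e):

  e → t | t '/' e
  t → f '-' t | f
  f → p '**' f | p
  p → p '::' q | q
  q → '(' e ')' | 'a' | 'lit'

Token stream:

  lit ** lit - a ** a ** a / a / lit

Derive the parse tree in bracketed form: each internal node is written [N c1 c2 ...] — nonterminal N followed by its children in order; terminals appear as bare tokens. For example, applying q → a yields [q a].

[e [t [f [p [q lit]] ** [f [p [q lit]]]] - [t [f [p [q a]] ** [f [p [q a]] ** [f [p [q a]]]]]]] / [e [t [f [p [q a]]]] / [e [t [f [p [q lit]]]]]]]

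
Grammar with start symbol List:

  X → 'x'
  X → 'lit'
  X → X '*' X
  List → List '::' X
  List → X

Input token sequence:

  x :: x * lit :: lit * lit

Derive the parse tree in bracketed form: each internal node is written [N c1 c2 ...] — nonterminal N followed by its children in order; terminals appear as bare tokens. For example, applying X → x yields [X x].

List
List :: X
List :: X :: X
X :: X :: X
x :: X :: X
x :: X * X :: X
x :: x * X :: X
x :: x * lit :: X
x :: x * lit :: X * X
x :: x * lit :: lit * X
x :: x * lit :: lit * lit

[List [List [List [X x]] :: [X [X x] * [X lit]]] :: [X [X lit] * [X lit]]]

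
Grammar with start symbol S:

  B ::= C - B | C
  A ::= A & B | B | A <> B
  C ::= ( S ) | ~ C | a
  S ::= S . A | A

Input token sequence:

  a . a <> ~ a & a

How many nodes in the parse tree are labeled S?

[S [S [A [B [C a]]]] . [A [A [A [B [C a]]] <> [B [C ~ [C a]]]] & [B [C a]]]]

2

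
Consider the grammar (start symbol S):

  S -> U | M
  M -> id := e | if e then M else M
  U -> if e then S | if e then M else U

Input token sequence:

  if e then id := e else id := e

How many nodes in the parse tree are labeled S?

[S [M if e then [M id := e] else [M id := e]]]

1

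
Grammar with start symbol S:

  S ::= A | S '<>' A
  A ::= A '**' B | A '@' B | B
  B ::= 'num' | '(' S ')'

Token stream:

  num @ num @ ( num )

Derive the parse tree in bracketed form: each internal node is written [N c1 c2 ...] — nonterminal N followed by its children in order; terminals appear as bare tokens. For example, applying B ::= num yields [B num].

[S [A [A [A [B num]] @ [B num]] @ [B ( [S [A [B num]]] )]]]

S
A
A @ B
A @ B @ B
B @ B @ B
num @ B @ B
num @ num @ B
num @ num @ ( S )
num @ num @ ( A )
num @ num @ ( B )
num @ num @ ( num )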